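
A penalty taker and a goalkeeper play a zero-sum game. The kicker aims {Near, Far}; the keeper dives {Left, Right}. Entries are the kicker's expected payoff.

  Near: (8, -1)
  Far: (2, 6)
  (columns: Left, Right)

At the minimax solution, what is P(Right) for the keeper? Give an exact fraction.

6/13

Row minima: Near → -1, Far → 2; maximin = 2.
Column maxima: Left → 8, Right → 6; minimax = 6.
2 ≠ 6, so there is no saddle point; optimal play is mixed.
Let the kicker play Near with probability p. Expected payoff against Left: 8p + 2(1−p) = 6p + 2; against Right: (-1)p + 6(1−p) = −7p + 6.
Setting these equal: 6p + 2 = −7p + 6 ⇒ 13p = 4 ⇒ p = 4/13, and the value is (6)·(4/13) + 2 = 50/13.
For the keeper: with q = P(Left), equating Near's and Far's payoffs gives 9q − 1 = −4q + 6 ⇒ q = 7/13.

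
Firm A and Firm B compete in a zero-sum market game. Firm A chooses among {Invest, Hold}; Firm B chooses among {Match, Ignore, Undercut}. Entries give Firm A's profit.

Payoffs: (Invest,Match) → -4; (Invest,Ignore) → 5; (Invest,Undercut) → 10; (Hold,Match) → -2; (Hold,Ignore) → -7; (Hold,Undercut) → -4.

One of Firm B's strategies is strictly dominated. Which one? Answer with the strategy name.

Ignore holds Firm A's payoff strictly below Undercut in every row: 5 < 10, -7 < -4.
So Undercut is strictly dominated for Firm B.

Undercut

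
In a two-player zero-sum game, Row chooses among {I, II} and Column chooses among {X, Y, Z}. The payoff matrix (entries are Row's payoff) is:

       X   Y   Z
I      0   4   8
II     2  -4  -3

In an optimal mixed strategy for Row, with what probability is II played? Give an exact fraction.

2/5

Row minima: I → 0, II → -4; maximin = 0.
Column maxima: X → 2, Y → 4, Z → 8; minimax = 2.
0 ≠ 2, so there is no saddle point; optimal play is mixed.
Z is strictly dominated by Y (it gives Row strictly more in every row), so Column never plays it.
On the remaining 2×2 (I, II vs X, Y):
Let Row play I with probability p. Expected payoff against X: 0p + 2(1−p) = −2p + 2; against Y: 4p + (-4)(1−p) = 8p − 4.
Setting these equal: −2p + 2 = 8p − 4 ⇒ −10p = -6 ⇒ p = 3/5, and the value is (-2)·(3/5) + 2 = 4/5.
For Column: with q = P(X), equating I's and II's payoffs gives −4q + 4 = 6q − 4 ⇒ q = 4/5.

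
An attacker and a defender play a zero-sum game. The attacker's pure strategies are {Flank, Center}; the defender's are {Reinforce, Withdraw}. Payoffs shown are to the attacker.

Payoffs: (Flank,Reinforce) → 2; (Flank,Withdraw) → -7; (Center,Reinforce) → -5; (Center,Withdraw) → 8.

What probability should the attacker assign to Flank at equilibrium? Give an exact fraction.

Row minima: Flank → -7, Center → -5; maximin = -5.
Column maxima: Reinforce → 2, Withdraw → 8; minimax = 2.
-5 ≠ 2, so there is no saddle point; optimal play is mixed.
Let the attacker play Flank with probability p. Expected payoff against Reinforce: 2p + (-5)(1−p) = 7p − 5; against Withdraw: (-7)p + 8(1−p) = −15p + 8.
Setting these equal: 7p − 5 = −15p + 8 ⇒ 22p = 13 ⇒ p = 13/22, and the value is (7)·(13/22) − 5 = -19/22.
For the defender: with q = P(Reinforce), equating Flank's and Center's payoffs gives 9q − 7 = −13q + 8 ⇒ q = 15/22.

13/22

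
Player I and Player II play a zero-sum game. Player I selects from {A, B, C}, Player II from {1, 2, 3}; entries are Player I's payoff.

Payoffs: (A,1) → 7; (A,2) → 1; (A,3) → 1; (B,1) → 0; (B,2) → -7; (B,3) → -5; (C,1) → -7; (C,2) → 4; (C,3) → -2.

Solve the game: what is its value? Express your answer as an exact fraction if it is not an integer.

Row minima: A → 1, B → -7, C → -7; maximin = 1.
Column maxima: 1 → 7, 2 → 4, 3 → 1; minimax = 1.
Since maximin = minimax = 1, there is a saddle point and the value is 1.

1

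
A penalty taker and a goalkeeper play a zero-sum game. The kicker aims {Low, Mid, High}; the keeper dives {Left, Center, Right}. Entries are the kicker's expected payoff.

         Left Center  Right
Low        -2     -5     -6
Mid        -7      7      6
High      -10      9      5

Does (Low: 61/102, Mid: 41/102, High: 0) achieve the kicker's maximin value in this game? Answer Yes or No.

No

Against Left this mix gives (61/102)·(-2) + (41/102)·(-7) = -409/102.
Against Center this mix gives (61/102)·(-5) + (41/102)·7 = -3/17.
Against Right this mix gives (61/102)·(-6) + (41/102)·6 = -20/17.
The keeper will play Left, holding the kicker to -409/102. Shifting weight toward the row that does better against Left would raise this floor (the equalizing mix achieves -54/17 against both Left and Right), so the proposed strategy is not optimal.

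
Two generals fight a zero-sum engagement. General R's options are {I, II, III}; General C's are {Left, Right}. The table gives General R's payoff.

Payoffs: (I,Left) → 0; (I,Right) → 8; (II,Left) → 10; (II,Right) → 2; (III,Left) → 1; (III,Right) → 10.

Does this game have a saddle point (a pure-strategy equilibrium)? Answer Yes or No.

Row minima: I → 0, II → 2, III → 1; maximin = 2.
Column maxima: Left → 10, Right → 10; minimax = 10.
2 ≠ 10, so no pure-strategy equilibrium exists.

No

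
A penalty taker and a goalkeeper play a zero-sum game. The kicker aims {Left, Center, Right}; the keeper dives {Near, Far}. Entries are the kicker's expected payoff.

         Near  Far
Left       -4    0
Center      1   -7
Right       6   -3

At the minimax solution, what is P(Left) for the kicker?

Row minima: Left → -4, Center → -7, Right → -3; maximin = -3.
Column maxima: Near → 6, Far → 0; minimax = 0.
-3 ≠ 0, so there is no saddle point; optimal play is mixed.
Center is strictly dominated by Right, so the kicker never plays it.
On the remaining 2×2 (Left, Right vs Near, Far):
Let the kicker play Left with probability p. Expected payoff against Near: (-4)p + 6(1−p) = −10p + 6; against Far: 0p + (-3)(1−p) = 3p − 3.
Setting these equal: −10p + 6 = 3p − 3 ⇒ −13p = -9 ⇒ p = 9/13, and the value is (-10)·(9/13) + 6 = -12/13.
For the keeper: with q = P(Near), equating Left's and Right's payoffs gives −4q = 9q − 3 ⇒ q = 3/13.

9/13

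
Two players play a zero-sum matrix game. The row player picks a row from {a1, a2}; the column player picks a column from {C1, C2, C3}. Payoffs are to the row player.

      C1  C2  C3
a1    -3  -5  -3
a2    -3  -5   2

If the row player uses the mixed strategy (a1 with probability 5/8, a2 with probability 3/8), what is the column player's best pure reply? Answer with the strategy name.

If the column player plays C1, the row player's expected payoff is (5/8)·(-3) + (3/8)·(-3) = -3.
If the column player plays C2, the row player's expected payoff is (5/8)·(-5) + (3/8)·(-5) = -5.
If the column player plays C3, the row player's expected payoff is (5/8)·(-3) + (3/8)·2 = -9/8.
The column player minimizes the row player's payoff; the smallest is -5, so the best response is C2.

C2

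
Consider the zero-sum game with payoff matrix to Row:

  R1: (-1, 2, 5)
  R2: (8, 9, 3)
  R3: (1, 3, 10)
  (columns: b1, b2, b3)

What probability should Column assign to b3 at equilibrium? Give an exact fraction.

1/2

Row minima: R1 → -1, R2 → 3, R3 → 1; maximin = 3.
Column maxima: b1 → 8, b2 → 9, b3 → 10; minimax = 8.
3 ≠ 8, so there is no saddle point; optimal play is mixed.
R1 is strictly dominated by R3, so Row never plays it.
b2 is strictly dominated by b1 (it gives Row strictly more in every row), so Column never plays it.
On the remaining 2×2 (R2, R3 vs b1, b3):
Let Row play R2 with probability p. Expected payoff against b1: 8p + 1(1−p) = 7p + 1; against b3: 3p + 10(1−p) = −7p + 10.
Setting these equal: 7p + 1 = −7p + 10 ⇒ 14p = 9 ⇒ p = 9/14, and the value is (7)·(9/14) + 1 = 11/2.
For Column: with q = P(b1), equating R2's and R3's payoffs gives 5q + 3 = −9q + 10 ⇒ q = 1/2.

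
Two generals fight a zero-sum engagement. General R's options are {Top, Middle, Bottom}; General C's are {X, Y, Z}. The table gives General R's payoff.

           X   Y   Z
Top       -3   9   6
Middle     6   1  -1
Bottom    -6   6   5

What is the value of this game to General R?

Row minima: Top → -3, Middle → -1, Bottom → -6; maximin = -1.
Column maxima: X → 6, Y → 9, Z → 6; minimax = 6.
-1 ≠ 6, so there is no saddle point; optimal play is mixed.
Bottom is strictly dominated by Top, so General R never plays it.
Y is strictly dominated by Z (it gives General R strictly more in every row), so General C never plays it.
On the remaining 2×2 (Top, Middle vs X, Z):
Let General R play Top with probability p. Expected payoff against X: (-3)p + 6(1−p) = −9p + 6; against Z: 6p + (-1)(1−p) = 7p − 1.
Setting these equal: −9p + 6 = 7p − 1 ⇒ −16p = -7 ⇒ p = 7/16, and the value is (-9)·(7/16) + 6 = 33/16.
For General C: with q = P(X), equating Top's and Middle's payoffs gives −9q + 6 = 7q − 1 ⇒ q = 7/16.

33/16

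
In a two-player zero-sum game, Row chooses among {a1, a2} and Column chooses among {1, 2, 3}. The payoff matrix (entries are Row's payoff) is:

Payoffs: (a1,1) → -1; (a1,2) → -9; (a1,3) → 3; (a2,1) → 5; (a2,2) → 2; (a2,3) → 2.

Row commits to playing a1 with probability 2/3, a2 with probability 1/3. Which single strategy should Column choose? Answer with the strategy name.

2

If Column plays 1, Row's expected payoff is (2/3)·(-1) + (1/3)·5 = 1.
If Column plays 2, Row's expected payoff is (2/3)·(-9) + (1/3)·2 = -16/3.
If Column plays 3, Row's expected payoff is (2/3)·3 + (1/3)·2 = 8/3.
Column minimizes Row's payoff; the smallest is -16/3, so the best response is 2.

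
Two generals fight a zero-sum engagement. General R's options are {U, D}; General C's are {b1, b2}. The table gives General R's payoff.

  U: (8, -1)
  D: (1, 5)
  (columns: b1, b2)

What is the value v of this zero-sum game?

41/13

Row minima: U → -1, D → 1; maximin = 1.
Column maxima: b1 → 8, b2 → 5; minimax = 5.
1 ≠ 5, so there is no saddle point; optimal play is mixed.
Let General R play U with probability p. Expected payoff against b1: 8p + 1(1−p) = 7p + 1; against b2: (-1)p + 5(1−p) = −6p + 5.
Setting these equal: 7p + 1 = −6p + 5 ⇒ 13p = 4 ⇒ p = 4/13, and the value is (7)·(4/13) + 1 = 41/13.
For General C: with q = P(b1), equating U's and D's payoffs gives 9q − 1 = −4q + 5 ⇒ q = 6/13.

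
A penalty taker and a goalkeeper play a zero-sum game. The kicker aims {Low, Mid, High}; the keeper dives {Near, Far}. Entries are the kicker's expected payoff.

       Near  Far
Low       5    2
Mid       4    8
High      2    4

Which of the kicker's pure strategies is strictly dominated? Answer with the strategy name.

High

Mid gives a strictly higher payoff than High against every column: 4 > 2, 8 > 4.
So High is strictly dominated and the kicker never plays it.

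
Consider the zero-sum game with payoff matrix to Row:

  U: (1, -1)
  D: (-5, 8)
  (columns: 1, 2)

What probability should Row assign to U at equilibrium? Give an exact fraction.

13/15

Row minima: U → -1, D → -5; maximin = -1.
Column maxima: 1 → 1, 2 → 8; minimax = 1.
-1 ≠ 1, so there is no saddle point; optimal play is mixed.
Let Row play U with probability p. Expected payoff against 1: 1p + (-5)(1−p) = 6p − 5; against 2: (-1)p + 8(1−p) = −9p + 8.
Setting these equal: 6p − 5 = −9p + 8 ⇒ 15p = 13 ⇒ p = 13/15, and the value is (6)·(13/15) − 5 = 1/5.
For Column: with q = P(1), equating U's and D's payoffs gives 2q − 1 = −13q + 8 ⇒ q = 3/5.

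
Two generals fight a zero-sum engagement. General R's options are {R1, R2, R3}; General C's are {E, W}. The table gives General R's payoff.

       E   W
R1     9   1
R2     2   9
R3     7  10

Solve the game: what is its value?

Row minima: R1 → 1, R2 → 2, R3 → 7; maximin = 7.
Column maxima: E → 9, W → 10; minimax = 9.
7 ≠ 9, so there is no saddle point; optimal play is mixed.
R2 is strictly dominated by R3, so General R never plays it.
On the remaining 2×2 (R1, R3 vs E, W):
Let General R play R1 with probability p. Expected payoff against E: 9p + 7(1−p) = 2p + 7; against W: 1p + 10(1−p) = −9p + 10.
Setting these equal: 2p + 7 = −9p + 10 ⇒ 11p = 3 ⇒ p = 3/11, and the value is (2)·(3/11) + 7 = 83/11.
For General C: with q = P(E), equating R1's and R3's payoffs gives 8q + 1 = −3q + 10 ⇒ q = 9/11.

83/11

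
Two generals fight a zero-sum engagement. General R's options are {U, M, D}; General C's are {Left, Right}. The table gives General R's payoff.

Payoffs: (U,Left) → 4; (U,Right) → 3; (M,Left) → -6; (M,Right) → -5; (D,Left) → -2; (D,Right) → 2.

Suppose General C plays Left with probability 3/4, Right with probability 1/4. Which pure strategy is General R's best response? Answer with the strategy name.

U

Expected payoff of U: (3/4)·4 + (1/4)·3 = 15/4.
Expected payoff of M: (3/4)·(-6) + (1/4)·(-5) = -23/4.
Expected payoff of D: (3/4)·(-2) + (1/4)·2 = -1.
The largest is 15/4, so General R's best response is U.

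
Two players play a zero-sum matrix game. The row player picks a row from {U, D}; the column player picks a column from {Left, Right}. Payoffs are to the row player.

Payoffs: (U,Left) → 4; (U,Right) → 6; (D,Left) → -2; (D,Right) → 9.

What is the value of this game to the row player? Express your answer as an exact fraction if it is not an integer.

Row minima: U → 4, D → -2; maximin = 4.
Column maxima: Left → 4, Right → 9; minimax = 4.
Since maximin = minimax = 4, there is a saddle point and the value is 4.

4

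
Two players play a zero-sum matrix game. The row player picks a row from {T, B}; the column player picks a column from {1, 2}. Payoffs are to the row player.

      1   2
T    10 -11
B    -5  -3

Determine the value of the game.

Row minima: T → -11, B → -5; maximin = -5.
Column maxima: 1 → 10, 2 → -3; minimax = -3.
-5 ≠ -3, so there is no saddle point; optimal play is mixed.
Let the row player play T with probability p. Expected payoff against 1: 10p + (-5)(1−p) = 15p − 5; against 2: (-11)p + (-3)(1−p) = −8p − 3.
Setting these equal: 15p − 5 = −8p − 3 ⇒ 23p = 2 ⇒ p = 2/23, and the value is (15)·(2/23) − 5 = -85/23.
For the column player: with q = P(1), equating T's and B's payoffs gives 21q − 11 = −2q − 3 ⇒ q = 8/23.

-85/23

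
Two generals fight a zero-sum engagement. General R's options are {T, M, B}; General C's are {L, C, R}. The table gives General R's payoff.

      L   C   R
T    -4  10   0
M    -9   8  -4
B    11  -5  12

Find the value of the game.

3

Row minima: T → -4, M → -9, B → -5; maximin = -4.
Column maxima: L → 11, C → 10, R → 12; minimax = 10.
-4 ≠ 10, so there is no saddle point; optimal play is mixed.
M is strictly dominated by T, so General R never plays it.
R is strictly dominated by L (it gives General R strictly more in every row), so General C never plays it.
On the remaining 2×2 (T, B vs L, C):
Let General R play T with probability p. Expected payoff against L: (-4)p + 11(1−p) = −15p + 11; against C: 10p + (-5)(1−p) = 15p − 5.
Setting these equal: −15p + 11 = 15p − 5 ⇒ −30p = -16 ⇒ p = 8/15, and the value is (-15)·(8/15) + 11 = 3.
For General C: with q = P(L), equating T's and B's payoffs gives −14q + 10 = 16q − 5 ⇒ q = 1/2.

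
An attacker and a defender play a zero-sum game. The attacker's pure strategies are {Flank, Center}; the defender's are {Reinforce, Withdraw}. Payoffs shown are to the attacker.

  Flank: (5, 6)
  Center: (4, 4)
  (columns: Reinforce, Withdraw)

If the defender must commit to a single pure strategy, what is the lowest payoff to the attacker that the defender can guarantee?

Column maxima: Reinforce → 5, Withdraw → 6.
The smallest of these is 5.

5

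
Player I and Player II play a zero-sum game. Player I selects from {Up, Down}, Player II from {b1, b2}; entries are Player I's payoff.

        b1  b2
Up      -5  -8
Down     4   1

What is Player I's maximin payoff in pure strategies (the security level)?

1

Row minima: Up → -8, Down → 1.
The best of these is 1.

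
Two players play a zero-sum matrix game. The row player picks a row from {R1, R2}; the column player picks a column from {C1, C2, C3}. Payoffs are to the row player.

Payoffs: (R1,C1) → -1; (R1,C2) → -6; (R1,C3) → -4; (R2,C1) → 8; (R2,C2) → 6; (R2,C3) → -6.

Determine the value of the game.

-30/7

Row minima: R1 → -6, R2 → -6; maximin = -6.
Column maxima: C1 → 8, C2 → 6, C3 → -4; minimax = -4.
-6 ≠ -4, so there is no saddle point; optimal play is mixed.
C1 is strictly dominated by C2 (it gives the row player strictly more in every row), so the column player never plays it.
On the remaining 2×2 (R1, R2 vs C2, C3):
Let the row player play R1 with probability p. Expected payoff against C2: (-6)p + 6(1−p) = −12p + 6; against C3: (-4)p + (-6)(1−p) = 2p − 6.
Setting these equal: −12p + 6 = 2p − 6 ⇒ −14p = -12 ⇒ p = 6/7, and the value is (-12)·(6/7) + 6 = -30/7.
For the column player: with q = P(C2), equating R1's and R2's payoffs gives −2q − 4 = 12q − 6 ⇒ q = 1/7.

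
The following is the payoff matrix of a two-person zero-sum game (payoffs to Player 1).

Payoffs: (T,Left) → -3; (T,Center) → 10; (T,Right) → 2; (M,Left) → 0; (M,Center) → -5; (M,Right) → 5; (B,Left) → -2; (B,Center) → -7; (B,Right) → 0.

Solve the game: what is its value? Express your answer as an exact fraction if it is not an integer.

Row minima: T → -3, M → -5, B → -7; maximin = -3.
Column maxima: Left → 0, Center → 10, Right → 5; minimax = 0.
-3 ≠ 0, so there is no saddle point; optimal play is mixed.
B is strictly dominated by M, so Player 1 never plays it.
Right is strictly dominated by Left (it gives Player 1 strictly more in every row), so Player 2 never plays it.
On the remaining 2×2 (T, M vs Left, Center):
Let Player 1 play T with probability p. Expected payoff against Left: (-3)p + 0(1−p) = −3p; against Center: 10p + (-5)(1−p) = 15p − 5.
Setting these equal: −3p = 15p − 5 ⇒ −18p = -5 ⇒ p = 5/18, and the value is (-3)·(5/18) = -5/6.
For Player 2: with q = P(Left), equating T's and M's payoffs gives −13q + 10 = 5q − 5 ⇒ q = 5/6.

-5/6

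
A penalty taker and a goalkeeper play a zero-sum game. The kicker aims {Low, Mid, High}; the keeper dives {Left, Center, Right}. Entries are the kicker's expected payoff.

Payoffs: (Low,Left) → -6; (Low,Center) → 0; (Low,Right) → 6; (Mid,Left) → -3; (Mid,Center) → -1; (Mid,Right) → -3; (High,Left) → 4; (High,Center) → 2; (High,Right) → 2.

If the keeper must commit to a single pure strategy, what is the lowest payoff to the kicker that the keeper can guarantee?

Column maxima: Left → 4, Center → 2, Right → 6.
The smallest of these is 2.

2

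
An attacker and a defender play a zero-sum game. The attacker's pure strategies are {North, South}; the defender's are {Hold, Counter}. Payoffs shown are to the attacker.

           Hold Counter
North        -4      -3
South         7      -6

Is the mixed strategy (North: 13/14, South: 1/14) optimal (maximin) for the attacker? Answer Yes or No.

Yes

Against Hold this mix gives (13/14)·(-4) + (1/14)·7 = -45/14.
Against Counter this mix gives (13/14)·(-3) + (1/14)·(-6) = -45/14.
All of the defender's active replies (Hold, Counter) yield -45/14, and no column does worse for the attacker. The mix makes the defender indifferent and guarantees -45/14, so it is optimal.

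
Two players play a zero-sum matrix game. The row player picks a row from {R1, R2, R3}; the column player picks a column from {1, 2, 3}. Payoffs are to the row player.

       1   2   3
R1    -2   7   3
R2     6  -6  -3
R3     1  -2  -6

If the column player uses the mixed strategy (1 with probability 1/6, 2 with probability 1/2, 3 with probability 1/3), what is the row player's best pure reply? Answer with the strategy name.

Expected payoff of R1: (1/6)·(-2) + (1/2)·7 + (1/3)·3 = 25/6.
Expected payoff of R2: (1/6)·6 + (1/2)·(-6) + (1/3)·(-3) = -3.
Expected payoff of R3: (1/6)·1 + (1/2)·(-2) + (1/3)·(-6) = -17/6.
The largest is 25/6, so the row player's best response is R1.

R1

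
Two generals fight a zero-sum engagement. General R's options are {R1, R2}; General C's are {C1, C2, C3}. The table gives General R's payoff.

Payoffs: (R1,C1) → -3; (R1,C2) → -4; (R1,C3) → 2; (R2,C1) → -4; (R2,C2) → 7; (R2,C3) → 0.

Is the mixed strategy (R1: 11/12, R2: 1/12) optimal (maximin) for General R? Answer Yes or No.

Yes

Against C1 this mix gives (11/12)·(-3) + (1/12)·(-4) = -37/12.
Against C2 this mix gives (11/12)·(-4) + (1/12)·7 = -37/12.
Against C3 this mix gives (11/12)·2 + (1/12)·0 = 11/6.
All of General C's active replies (C1, C2) yield -37/12, and no column does worse for General R. The mix makes General C indifferent and guarantees -37/12, so it is optimal.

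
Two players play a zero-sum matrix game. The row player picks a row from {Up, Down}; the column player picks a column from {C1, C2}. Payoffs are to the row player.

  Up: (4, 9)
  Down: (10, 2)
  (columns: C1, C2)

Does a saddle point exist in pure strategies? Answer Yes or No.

No

Row minima: Up → 4, Down → 2; maximin = 4.
Column maxima: C1 → 10, C2 → 9; minimax = 9.
4 ≠ 9, so no pure-strategy equilibrium exists.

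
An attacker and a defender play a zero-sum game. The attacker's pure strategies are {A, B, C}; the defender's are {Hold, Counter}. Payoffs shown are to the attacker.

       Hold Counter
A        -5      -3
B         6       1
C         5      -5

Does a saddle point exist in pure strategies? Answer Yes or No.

Row minima: A → -5, B → 1, C → -5; maximin = 1.
Column maxima: Hold → 6, Counter → 1; minimax = 1.
maximin = minimax = 1, so a saddle point exists.

Yes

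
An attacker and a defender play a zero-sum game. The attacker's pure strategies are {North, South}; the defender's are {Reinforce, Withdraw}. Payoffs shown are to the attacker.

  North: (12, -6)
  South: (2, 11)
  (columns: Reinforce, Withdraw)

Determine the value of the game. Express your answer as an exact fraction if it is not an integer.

16/3

Row minima: North → -6, South → 2; maximin = 2.
Column maxima: Reinforce → 12, Withdraw → 11; minimax = 11.
2 ≠ 11, so there is no saddle point; optimal play is mixed.
Let the attacker play North with probability p. Expected payoff against Reinforce: 12p + 2(1−p) = 10p + 2; against Withdraw: (-6)p + 11(1−p) = −17p + 11.
Setting these equal: 10p + 2 = −17p + 11 ⇒ 27p = 9 ⇒ p = 1/3, and the value is (10)·(1/3) + 2 = 16/3.
For the defender: with q = P(Reinforce), equating North's and South's payoffs gives 18q − 6 = −9q + 11 ⇒ q = 17/27.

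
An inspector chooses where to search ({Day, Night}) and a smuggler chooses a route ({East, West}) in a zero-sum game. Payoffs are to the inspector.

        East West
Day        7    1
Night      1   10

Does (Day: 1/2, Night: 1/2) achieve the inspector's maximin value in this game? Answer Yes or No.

No

Against East this mix gives (1/2)·7 + (1/2)·1 = 4.
Against West this mix gives (1/2)·1 + (1/2)·10 = 11/2.
The smuggler will play East, holding the inspector to 4. Shifting weight toward the row that does better against East would raise this floor (the equalizing mix achieves 23/5 against both East and West), so the proposed strategy is not optimal.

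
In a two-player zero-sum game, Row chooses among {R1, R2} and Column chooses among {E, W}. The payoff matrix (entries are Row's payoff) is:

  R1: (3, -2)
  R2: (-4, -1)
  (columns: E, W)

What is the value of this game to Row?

-11/8

Row minima: R1 → -2, R2 → -4; maximin = -2.
Column maxima: E → 3, W → -1; minimax = -1.
-2 ≠ -1, so there is no saddle point; optimal play is mixed.
Let Row play R1 with probability p. Expected payoff against E: 3p + (-4)(1−p) = 7p − 4; against W: (-2)p + (-1)(1−p) = −p − 1.
Setting these equal: 7p − 4 = −p − 1 ⇒ 8p = 3 ⇒ p = 3/8, and the value is (7)·(3/8) − 4 = -11/8.
For Column: with q = P(E), equating R1's and R2's payoffs gives 5q − 2 = −3q − 1 ⇒ q = 1/8.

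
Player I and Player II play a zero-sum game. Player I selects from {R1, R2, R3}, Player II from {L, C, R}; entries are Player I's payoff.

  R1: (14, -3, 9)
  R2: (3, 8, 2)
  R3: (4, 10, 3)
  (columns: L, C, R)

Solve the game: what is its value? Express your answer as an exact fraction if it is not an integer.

Row minima: R1 → -3, R2 → 2, R3 → 3; maximin = 3.
Column maxima: L → 14, C → 10, R → 9; minimax = 9.
3 ≠ 9, so there is no saddle point; optimal play is mixed.
R2 is strictly dominated by R3, so Player I never plays it.
L is strictly dominated by R (it gives Player I strictly more in every row), so Player II never plays it.
On the remaining 2×2 (R1, R3 vs C, R):
Let Player I play R1 with probability p. Expected payoff against C: (-3)p + 10(1−p) = −13p + 10; against R: 9p + 3(1−p) = 6p + 3.
Setting these equal: −13p + 10 = 6p + 3 ⇒ −19p = -7 ⇒ p = 7/19, and the value is (-13)·(7/19) + 10 = 99/19.
For Player II: with q = P(C), equating R1's and R3's payoffs gives −12q + 9 = 7q + 3 ⇒ q = 6/19.

99/19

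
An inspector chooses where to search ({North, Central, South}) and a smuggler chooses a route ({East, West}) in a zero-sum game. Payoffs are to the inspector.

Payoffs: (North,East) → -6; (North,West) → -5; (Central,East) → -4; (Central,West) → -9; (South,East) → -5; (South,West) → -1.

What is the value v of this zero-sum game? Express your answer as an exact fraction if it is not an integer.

Row minima: North → -6, Central → -9, South → -5; maximin = -5.
Column maxima: East → -4, West → -1; minimax = -4.
-5 ≠ -4, so there is no saddle point; optimal play is mixed.
North is strictly dominated by South, so the inspector never plays it.
On the remaining 2×2 (Central, South vs East, West):
Let the inspector play Central with probability p. Expected payoff against East: (-4)p + (-5)(1−p) = p − 5; against West: (-9)p + (-1)(1−p) = −8p − 1.
Setting these equal: p − 5 = −8p − 1 ⇒ 9p = 4 ⇒ p = 4/9, and the value is (1)·(4/9) − 5 = -41/9.
For the smuggler: with q = P(East), equating Central's and South's payoffs gives 5q − 9 = −4q − 1 ⇒ q = 8/9.

-41/9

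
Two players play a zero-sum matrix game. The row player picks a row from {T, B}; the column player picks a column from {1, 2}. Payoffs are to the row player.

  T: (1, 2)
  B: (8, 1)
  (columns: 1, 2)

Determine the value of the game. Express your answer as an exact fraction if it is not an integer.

15/8

Row minima: T → 1, B → 1; maximin = 1.
Column maxima: 1 → 8, 2 → 2; minimax = 2.
1 ≠ 2, so there is no saddle point; optimal play is mixed.
Let the row player play T with probability p. Expected payoff against 1: 1p + 8(1−p) = −7p + 8; against 2: 2p + 1(1−p) = p + 1.
Setting these equal: −7p + 8 = p + 1 ⇒ −8p = -7 ⇒ p = 7/8, and the value is (-7)·(7/8) + 8 = 15/8.
For the column player: with q = P(1), equating T's and B's payoffs gives −q + 2 = 7q + 1 ⇒ q = 1/8.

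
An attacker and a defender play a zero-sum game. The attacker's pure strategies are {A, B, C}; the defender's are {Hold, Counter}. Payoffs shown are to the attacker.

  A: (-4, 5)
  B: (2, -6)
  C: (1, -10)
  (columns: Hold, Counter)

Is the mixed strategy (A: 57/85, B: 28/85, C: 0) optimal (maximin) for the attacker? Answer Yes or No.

No

Against Hold this mix gives (57/85)·(-4) + (28/85)·2 = -172/85.
Against Counter this mix gives (57/85)·5 + (28/85)·(-6) = 117/85.
The defender will play Hold, holding the attacker to -172/85. Shifting weight toward the row that does better against Hold would raise this floor (the equalizing mix achieves -14/17 against both Hold and Counter), so the proposed strategy is not optimal.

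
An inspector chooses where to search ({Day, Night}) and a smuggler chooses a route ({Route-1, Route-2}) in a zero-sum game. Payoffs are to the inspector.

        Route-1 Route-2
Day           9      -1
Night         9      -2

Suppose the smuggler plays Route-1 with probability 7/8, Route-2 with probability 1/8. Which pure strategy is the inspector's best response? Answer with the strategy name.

Day

Expected payoff of Day: (7/8)·9 + (1/8)·(-1) = 31/4.
Expected payoff of Night: (7/8)·9 + (1/8)·(-2) = 61/8.
The largest is 31/4, so the inspector's best response is Day.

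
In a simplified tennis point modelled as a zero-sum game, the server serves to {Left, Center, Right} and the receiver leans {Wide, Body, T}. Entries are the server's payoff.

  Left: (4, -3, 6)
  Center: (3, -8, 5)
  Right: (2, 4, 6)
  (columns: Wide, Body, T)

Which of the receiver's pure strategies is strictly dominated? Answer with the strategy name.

Wide holds the server's payoff strictly below T in every row: 4 < 6, 3 < 5, 2 < 6.
So T is strictly dominated for the receiver.

T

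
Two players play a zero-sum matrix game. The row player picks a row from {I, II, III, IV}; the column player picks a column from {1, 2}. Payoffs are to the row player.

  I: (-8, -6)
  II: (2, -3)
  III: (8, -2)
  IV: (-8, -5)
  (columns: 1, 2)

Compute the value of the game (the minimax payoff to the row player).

-2

Row minima: I → -8, II → -3, III → -2, IV → -8; maximin = -2.
Column maxima: 1 → 8, 2 → -2; minimax = -2.
Since maximin = minimax = -2, there is a saddle point and the value is -2.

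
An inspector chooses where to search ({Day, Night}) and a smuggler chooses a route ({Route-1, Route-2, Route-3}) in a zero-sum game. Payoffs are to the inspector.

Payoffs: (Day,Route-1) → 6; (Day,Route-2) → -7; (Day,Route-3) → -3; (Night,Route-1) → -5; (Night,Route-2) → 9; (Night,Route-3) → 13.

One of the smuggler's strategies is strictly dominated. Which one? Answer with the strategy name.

Route-3

Route-2 holds the inspector's payoff strictly below Route-3 in every row: -7 < -3, 9 < 13.
So Route-3 is strictly dominated for the smuggler.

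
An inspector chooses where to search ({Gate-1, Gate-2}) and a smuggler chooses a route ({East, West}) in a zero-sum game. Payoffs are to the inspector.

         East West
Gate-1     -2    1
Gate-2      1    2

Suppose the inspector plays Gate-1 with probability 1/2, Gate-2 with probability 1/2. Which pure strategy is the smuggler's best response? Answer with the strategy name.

East

If the smuggler plays East, the inspector's expected payoff is (1/2)·(-2) + (1/2)·1 = -1/2.
If the smuggler plays West, the inspector's expected payoff is (1/2)·1 + (1/2)·2 = 3/2.
The smuggler minimizes the inspector's payoff; the smallest is -1/2, so the best response is East.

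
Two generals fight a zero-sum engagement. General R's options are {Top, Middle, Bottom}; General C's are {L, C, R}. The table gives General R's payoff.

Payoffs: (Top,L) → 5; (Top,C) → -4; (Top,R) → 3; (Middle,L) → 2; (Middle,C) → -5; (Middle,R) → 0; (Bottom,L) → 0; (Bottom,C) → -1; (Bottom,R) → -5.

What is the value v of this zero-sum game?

-23/11

Row minima: Top → -4, Middle → -5, Bottom → -5; maximin = -4.
Column maxima: L → 5, C → -1, R → 3; minimax = -1.
-4 ≠ -1, so there is no saddle point; optimal play is mixed.
Middle is strictly dominated by Top, so General R never plays it.
L is strictly dominated by C (it gives General R strictly more in every row), so General C never plays it.
On the remaining 2×2 (Top, Bottom vs C, R):
Let General R play Top with probability p. Expected payoff against C: (-4)p + (-1)(1−p) = −3p − 1; against R: 3p + (-5)(1−p) = 8p − 5.
Setting these equal: −3p − 1 = 8p − 5 ⇒ −11p = -4 ⇒ p = 4/11, and the value is (-3)·(4/11) − 1 = -23/11.
For General C: with q = P(C), equating Top's and Bottom's payoffs gives −7q + 3 = 4q − 5 ⇒ q = 8/11.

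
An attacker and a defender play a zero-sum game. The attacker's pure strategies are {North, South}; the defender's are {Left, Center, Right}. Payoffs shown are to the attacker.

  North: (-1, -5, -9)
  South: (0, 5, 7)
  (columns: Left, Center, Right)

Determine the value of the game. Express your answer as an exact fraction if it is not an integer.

0

Row minima: North → -9, South → 0; maximin = 0.
Column maxima: Left → 0, Center → 5, Right → 7; minimax = 0.
Since maximin = minimax = 0, there is a saddle point and the value is 0.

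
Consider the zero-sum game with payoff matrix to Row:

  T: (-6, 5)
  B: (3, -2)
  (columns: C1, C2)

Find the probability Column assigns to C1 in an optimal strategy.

Row minima: T → -6, B → -2; maximin = -2.
Column maxima: C1 → 3, C2 → 5; minimax = 3.
-2 ≠ 3, so there is no saddle point; optimal play is mixed.
Let Row play T with probability p. Expected payoff against C1: (-6)p + 3(1−p) = −9p + 3; against C2: 5p + (-2)(1−p) = 7p − 2.
Setting these equal: −9p + 3 = 7p − 2 ⇒ −16p = -5 ⇒ p = 5/16, and the value is (-9)·(5/16) + 3 = 3/16.
For Column: with q = P(C1), equating T's and B's payoffs gives −11q + 5 = 5q − 2 ⇒ q = 7/16.

7/16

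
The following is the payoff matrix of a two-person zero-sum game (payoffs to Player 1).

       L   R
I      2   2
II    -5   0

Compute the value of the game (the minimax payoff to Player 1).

Row minima: I → 2, II → -5; maximin = 2.
Column maxima: L → 2, R → 2; minimax = 2.
Since maximin = minimax = 2, there is a saddle point and the value is 2.

2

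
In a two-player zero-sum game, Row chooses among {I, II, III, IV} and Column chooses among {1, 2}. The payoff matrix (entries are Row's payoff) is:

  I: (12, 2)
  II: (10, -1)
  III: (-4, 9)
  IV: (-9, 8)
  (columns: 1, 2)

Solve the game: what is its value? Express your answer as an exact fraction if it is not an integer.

Row minima: I → 2, II → -1, III → -4, IV → -9; maximin = 2.
Column maxima: 1 → 12, 2 → 9; minimax = 9.
2 ≠ 9, so there is no saddle point; optimal play is mixed.
II is strictly dominated by I, so Row never plays it.
IV is strictly dominated by III, so Row never plays it.
On the remaining 2×2 (I, III vs 1, 2):
Let Row play I with probability p. Expected payoff against 1: 12p + (-4)(1−p) = 16p − 4; against 2: 2p + 9(1−p) = −7p + 9.
Setting these equal: 16p − 4 = −7p + 9 ⇒ 23p = 13 ⇒ p = 13/23, and the value is (16)·(13/23) − 4 = 116/23.
For Column: with q = P(1), equating I's and III's payoffs gives 10q + 2 = −13q + 9 ⇒ q = 7/23.

116/23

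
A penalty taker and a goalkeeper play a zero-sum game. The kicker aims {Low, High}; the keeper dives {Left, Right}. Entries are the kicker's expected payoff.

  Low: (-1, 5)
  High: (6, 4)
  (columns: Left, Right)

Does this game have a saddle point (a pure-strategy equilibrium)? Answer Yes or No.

Row minima: Low → -1, High → 4; maximin = 4.
Column maxima: Left → 6, Right → 5; minimax = 5.
4 ≠ 5, so no pure-strategy equilibrium exists.

No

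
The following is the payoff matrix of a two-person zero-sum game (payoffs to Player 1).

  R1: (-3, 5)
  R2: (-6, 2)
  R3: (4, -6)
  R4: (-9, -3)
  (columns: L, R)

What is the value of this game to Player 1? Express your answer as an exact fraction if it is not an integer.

1/9

Row minima: R1 → -3, R2 → -6, R3 → -6, R4 → -9; maximin = -3.
Column maxima: L → 4, R → 5; minimax = 4.
-3 ≠ 4, so there is no saddle point; optimal play is mixed.
R2 is strictly dominated by R1, so Player 1 never plays it.
R4 is strictly dominated by R1, so Player 1 never plays it.
On the remaining 2×2 (R1, R3 vs L, R):
Let Player 1 play R1 with probability p. Expected payoff against L: (-3)p + 4(1−p) = −7p + 4; against R: 5p + (-6)(1−p) = 11p − 6.
Setting these equal: −7p + 4 = 11p − 6 ⇒ −18p = -10 ⇒ p = 5/9, and the value is (-7)·(5/9) + 4 = 1/9.
For Player 2: with q = P(L), equating R1's and R3's payoffs gives −8q + 5 = 10q − 6 ⇒ q = 11/18.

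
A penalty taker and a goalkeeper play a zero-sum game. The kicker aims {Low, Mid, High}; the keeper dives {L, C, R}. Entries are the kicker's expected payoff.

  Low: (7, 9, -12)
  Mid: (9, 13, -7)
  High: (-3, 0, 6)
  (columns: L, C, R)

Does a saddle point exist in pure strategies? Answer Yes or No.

No

Row minima: Low → -12, Mid → -7, High → -3; maximin = -3.
Column maxima: L → 9, C → 13, R → 6; minimax = 6.
-3 ≠ 6, so no pure-strategy equilibrium exists.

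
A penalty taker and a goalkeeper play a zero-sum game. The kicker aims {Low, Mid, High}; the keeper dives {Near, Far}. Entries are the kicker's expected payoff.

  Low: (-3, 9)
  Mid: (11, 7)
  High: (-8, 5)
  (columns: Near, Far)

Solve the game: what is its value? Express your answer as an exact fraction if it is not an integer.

15/2

Row minima: Low → -3, Mid → 7, High → -8; maximin = 7.
Column maxima: Near → 11, Far → 9; minimax = 9.
7 ≠ 9, so there is no saddle point; optimal play is mixed.
High is strictly dominated by Low, so the kicker never plays it.
On the remaining 2×2 (Low, Mid vs Near, Far):
Let the kicker play Low with probability p. Expected payoff against Near: (-3)p + 11(1−p) = −14p + 11; against Far: 9p + 7(1−p) = 2p + 7.
Setting these equal: −14p + 11 = 2p + 7 ⇒ −16p = -4 ⇒ p = 1/4, and the value is (-14)·(1/4) + 11 = 15/2.
For the keeper: with q = P(Near), equating Low's and Mid's payoffs gives −12q + 9 = 4q + 7 ⇒ q = 1/8.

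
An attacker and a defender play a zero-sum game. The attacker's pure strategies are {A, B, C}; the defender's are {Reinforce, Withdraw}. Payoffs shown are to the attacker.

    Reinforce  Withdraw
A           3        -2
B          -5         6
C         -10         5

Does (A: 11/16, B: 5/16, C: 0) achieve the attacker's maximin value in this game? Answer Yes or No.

Against Reinforce this mix gives (11/16)·3 + (5/16)·(-5) = 1/2.
Against Withdraw this mix gives (11/16)·(-2) + (5/16)·6 = 1/2.
All of the defender's active replies (Reinforce, Withdraw) yield 1/2, and no column does worse for the attacker. The mix makes the defender indifferent and guarantees 1/2, so it is optimal.

Yes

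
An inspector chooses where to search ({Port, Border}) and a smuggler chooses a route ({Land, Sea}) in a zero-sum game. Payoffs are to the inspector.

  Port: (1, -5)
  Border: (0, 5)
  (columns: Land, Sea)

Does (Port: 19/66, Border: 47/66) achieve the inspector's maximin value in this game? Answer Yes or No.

Against Land this mix gives (19/66)·1 + (47/66)·0 = 19/66.
Against Sea this mix gives (19/66)·(-5) + (47/66)·5 = 70/33.
The smuggler will play Land, holding the inspector to 19/66. Shifting weight toward the row that does better against Land would raise this floor (the equalizing mix achieves 5/11 against both Land and Sea), so the proposed strategy is not optimal.

No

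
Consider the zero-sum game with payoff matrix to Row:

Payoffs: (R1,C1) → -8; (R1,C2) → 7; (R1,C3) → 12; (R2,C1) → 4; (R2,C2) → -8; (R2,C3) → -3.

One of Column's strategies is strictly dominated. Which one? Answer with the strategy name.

C3

C2 holds Row's payoff strictly below C3 in every row: 7 < 12, -8 < -3.
So C3 is strictly dominated for Column.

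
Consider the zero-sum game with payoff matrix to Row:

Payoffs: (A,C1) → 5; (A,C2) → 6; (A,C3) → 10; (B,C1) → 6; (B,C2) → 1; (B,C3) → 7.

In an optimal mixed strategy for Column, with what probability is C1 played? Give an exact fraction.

5/6

Row minima: A → 5, B → 1; maximin = 5.
Column maxima: C1 → 6, C2 → 6, C3 → 10; minimax = 6.
5 ≠ 6, so there is no saddle point; optimal play is mixed.
C3 is strictly dominated by C1 (it gives Row strictly more in every row), so Column never plays it.
On the remaining 2×2 (A, B vs C1, C2):
Let Row play A with probability p. Expected payoff against C1: 5p + 6(1−p) = −p + 6; against C2: 6p + 1(1−p) = 5p + 1.
Setting these equal: −p + 6 = 5p + 1 ⇒ −6p = -5 ⇒ p = 5/6, and the value is (-1)·(5/6) + 6 = 31/6.
For Column: with q = P(C1), equating A's and B's payoffs gives −q + 6 = 5q + 1 ⇒ q = 5/6.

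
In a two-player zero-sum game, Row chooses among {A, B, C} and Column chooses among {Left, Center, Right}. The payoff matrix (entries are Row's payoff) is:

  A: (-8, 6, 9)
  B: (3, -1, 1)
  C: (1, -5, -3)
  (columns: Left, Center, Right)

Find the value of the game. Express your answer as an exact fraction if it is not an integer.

5/9

Row minima: A → -8, B → -1, C → -5; maximin = -1.
Column maxima: Left → 3, Center → 6, Right → 9; minimax = 3.
-1 ≠ 3, so there is no saddle point; optimal play is mixed.
C is strictly dominated by B, so Row never plays it.
Right is strictly dominated by Center (it gives Row strictly more in every row), so Column never plays it.
On the remaining 2×2 (A, B vs Left, Center):
Let Row play A with probability p. Expected payoff against Left: (-8)p + 3(1−p) = −11p + 3; against Center: 6p + (-1)(1−p) = 7p − 1.
Setting these equal: −11p + 3 = 7p − 1 ⇒ −18p = -4 ⇒ p = 2/9, and the value is (-11)·(2/9) + 3 = 5/9.
For Column: with q = P(Left), equating A's and B's payoffs gives −14q + 6 = 4q − 1 ⇒ q = 7/18.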